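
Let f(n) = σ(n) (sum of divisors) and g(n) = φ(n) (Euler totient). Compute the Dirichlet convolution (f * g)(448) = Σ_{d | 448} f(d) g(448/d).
(σ * φ)(448) = 6272

Divisors of 448: [1, 2, 4, 7, 8, 14, 16, 28, 32, 56, 64, 112, 224, 448]. For each d | 448:
  d = 1: σ(1) · φ(448/1) = 1 · 192 = 192
  d = 2: σ(2) · φ(448/2) = 3 · 96 = 288
  d = 4: σ(4) · φ(448/4) = 7 · 48 = 336
  d = 7: σ(7) · φ(448/7) = 8 · 32 = 256
  d = 8: σ(8) · φ(448/8) = 15 · 24 = 360
  d = 14: σ(14) · φ(448/14) = 24 · 16 = 384
  d = 16: σ(16) · φ(448/16) = 31 · 12 = 372
  d = 28: σ(28) · φ(448/28) = 56 · 8 = 448
  d = 32: σ(32) · φ(448/32) = 63 · 6 = 378
  d = 56: σ(56) · φ(448/56) = 120 · 4 = 480
  d = 64: σ(64) · φ(448/64) = 127 · 6 = 762
  d = 112: σ(112) · φ(448/112) = 248 · 2 = 496
  d = 224: σ(224) · φ(448/224) = 504 · 1 = 504
  d = 448: σ(448) · φ(448/448) = 1016 · 1 = 1016
Summing: (σ * φ)(448) = 192 + 288 + 336 + 256 + 360 + 384 + 372 + 448 + 378 + 480 + 762 + 496 + 504 + 1016 = 6272.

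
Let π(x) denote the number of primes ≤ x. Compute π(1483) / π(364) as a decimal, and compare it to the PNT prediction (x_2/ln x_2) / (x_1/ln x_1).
π(1483)/π(364) = 235/72 ≈ 3.2639;  PNT prediction ≈ 3.2904.

π(364) = 72 and π(1483) = 235, so π(1483)/π(364) ≈ 3.2639. The PNT-predicted ratio is (1483/ln(1483)) / (364/ln(364)) ≈ 3.2904. The two agree to within a few percent, as expected.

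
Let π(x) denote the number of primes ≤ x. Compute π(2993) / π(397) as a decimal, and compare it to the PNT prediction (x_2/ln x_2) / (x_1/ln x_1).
π(2993)/π(397) = 429/78 ≈ 5.5000;  PNT prediction ≈ 5.6363.

π(397) = 78 and π(2993) = 429, so π(2993)/π(397) ≈ 5.5000. The PNT-predicted ratio is (2993/ln(2993)) / (397/ln(397)) ≈ 5.6363. The two agree to within a few percent, as expected.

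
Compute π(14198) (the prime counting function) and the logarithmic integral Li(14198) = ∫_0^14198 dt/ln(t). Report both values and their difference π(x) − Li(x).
π(14198) = 1670;  Li(14198) ≈ 1692.98;  π(x) − Li(x) ≈ -22.98.

Direct count of primes ≤ 14198 gives π(14198) = 1670. Numerical evaluation of the logarithmic integral gives Li(14198) ≈ 1692.98. The difference π(x) − Li(x) ≈ -22.98 is typically negative for small/moderate x (Li(x) overestimates), though Littlewood's theorem shows this sign changes infinitely often.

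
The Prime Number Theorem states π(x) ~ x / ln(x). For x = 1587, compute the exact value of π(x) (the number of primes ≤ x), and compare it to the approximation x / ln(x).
π(1587) = 250;  x/ln(x) ≈ 215.34;  relative error ≈ 13.86%.

Directly count primes up to 1587: π(1587) = 250. The PNT approximation gives 1587/ln(1587) ≈ 1587/7.36960 ≈ 215.34. Relative error (π(x) − x/ln(x)) / π(x) ≈ 13.86%; the approximation is known to undercount slightly (Li(x) is a better estimate).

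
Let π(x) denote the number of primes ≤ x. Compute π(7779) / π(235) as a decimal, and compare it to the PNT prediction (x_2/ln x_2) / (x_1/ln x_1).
π(7779)/π(235) = 985/51 ≈ 19.3137;  PNT prediction ≈ 20.1719.

π(235) = 51 and π(7779) = 985, so π(7779)/π(235) ≈ 19.3137. The PNT-predicted ratio is (7779/ln(7779)) / (235/ln(235)) ≈ 20.1719. The two agree to within a few percent, as expected.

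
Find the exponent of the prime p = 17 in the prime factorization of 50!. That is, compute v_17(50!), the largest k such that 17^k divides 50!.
v_17(50!) = 2

Legendre's formula: v_p(n!) = Σ_{k ≥ 1} ⌊n / p^k⌋. For p = 17, n = 50, the terms are:
  ⌊50/17^1⌋ = ⌊50/17⌋ = 2
(the next term ⌊50/17^2⌋ = 0, terminating the sum). Summing: v_17(50!) = 2 = 2.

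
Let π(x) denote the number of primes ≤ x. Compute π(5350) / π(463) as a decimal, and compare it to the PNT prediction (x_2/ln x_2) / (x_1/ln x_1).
π(5350)/π(463) = 707/90 ≈ 7.8556;  PNT prediction ≈ 8.2613.

π(463) = 90 and π(5350) = 707, so π(5350)/π(463) ≈ 7.8556. The PNT-predicted ratio is (5350/ln(5350)) / (463/ln(463)) ≈ 8.2613. The two agree to within a few percent, as expected.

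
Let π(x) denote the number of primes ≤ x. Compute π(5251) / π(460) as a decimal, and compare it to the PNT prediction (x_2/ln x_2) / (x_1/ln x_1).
π(5251)/π(460) = 697/88 ≈ 7.9205;  PNT prediction ≈ 8.1704.

π(460) = 88 and π(5251) = 697, so π(5251)/π(460) ≈ 7.9205. The PNT-predicted ratio is (5251/ln(5251)) / (460/ln(460)) ≈ 8.1704. The two agree to within a few percent, as expected.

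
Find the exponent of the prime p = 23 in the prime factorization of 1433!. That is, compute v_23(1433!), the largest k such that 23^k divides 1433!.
v_23(1433!) = 64

Legendre's formula: v_p(n!) = Σ_{k ≥ 1} ⌊n / p^k⌋. For p = 23, n = 1433, the terms are:
  ⌊1433/23^1⌋ = ⌊1433/23⌋ = 62
  ⌊1433/23^2⌋ = ⌊1433/529⌋ = 2
(the next term ⌊1433/23^3⌋ = 0, terminating the sum). Summing: v_23(1433!) = 62 + 2 = 64.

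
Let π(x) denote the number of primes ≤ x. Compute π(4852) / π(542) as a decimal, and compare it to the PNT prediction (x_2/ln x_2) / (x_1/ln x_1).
π(4852)/π(542) = 650/100 ≈ 6.5000;  PNT prediction ≈ 6.6401.

π(542) = 100 and π(4852) = 650, so π(4852)/π(542) ≈ 6.5000. The PNT-predicted ratio is (4852/ln(4852)) / (542/ln(542)) ≈ 6.6401. The two agree to within a few percent, as expected.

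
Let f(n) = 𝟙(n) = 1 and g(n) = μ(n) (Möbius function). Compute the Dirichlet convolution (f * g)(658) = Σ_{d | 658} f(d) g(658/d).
(𝟙 * μ)(658) = 0

Divisors of 658: [1, 2, 7, 14, 47, 94, 329, 658]. For each d | 658:
  d = 1: 𝟙(1) · μ(658/1) = 1 · -1 = -1
  d = 2: 𝟙(2) · μ(658/2) = 1 · 1 = 1
  d = 7: 𝟙(7) · μ(658/7) = 1 · 1 = 1
  d = 14: 𝟙(14) · μ(658/14) = 1 · -1 = -1
  d = 47: 𝟙(47) · μ(658/47) = 1 · 1 = 1
  d = 94: 𝟙(94) · μ(658/94) = 1 · -1 = -1
  d = 329: 𝟙(329) · μ(658/329) = 1 · -1 = -1
  d = 658: 𝟙(658) · μ(658/658) = 1 · 1 = 1
Summing: (𝟙 * μ)(658) = -1 + 1 + 1 + -1 + 1 + -1 + -1 + 1 = 0.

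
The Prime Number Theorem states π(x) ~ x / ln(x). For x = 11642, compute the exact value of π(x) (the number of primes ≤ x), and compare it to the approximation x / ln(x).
π(11642) = 1399;  x/ln(x) ≈ 1243.49;  relative error ≈ 11.12%.

Directly count primes up to 11642: π(11642) = 1399. The PNT approximation gives 11642/ln(11642) ≈ 11642/9.36237 ≈ 1243.49. Relative error (π(x) − x/ln(x)) / π(x) ≈ 11.12%; the approximation is known to undercount slightly (Li(x) is a better estimate).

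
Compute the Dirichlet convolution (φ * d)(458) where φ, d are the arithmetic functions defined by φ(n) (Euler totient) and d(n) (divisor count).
(φ * d)(458) = 690

Divisors of 458: [1, 2, 229, 458]. For each d | 458:
  d = 1: φ(1) · d(458/1) = 1 · 4 = 4
  d = 2: φ(2) · d(458/2) = 1 · 2 = 2
  d = 229: φ(229) · d(458/229) = 228 · 2 = 456
  d = 458: φ(458) · d(458/458) = 228 · 1 = 228
Summing: (φ * d)(458) = 4 + 2 + 456 + 228 = 690.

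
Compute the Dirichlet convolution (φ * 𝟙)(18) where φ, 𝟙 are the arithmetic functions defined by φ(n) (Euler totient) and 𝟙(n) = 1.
(φ * 𝟙)(18) = 18

Divisors of 18: [1, 2, 3, 6, 9, 18]. For each d | 18:
  d = 1: φ(1) · 𝟙(18/1) = 1 · 1 = 1
  d = 2: φ(2) · 𝟙(18/2) = 1 · 1 = 1
  d = 3: φ(3) · 𝟙(18/3) = 2 · 1 = 2
  d = 6: φ(6) · 𝟙(18/6) = 2 · 1 = 2
  d = 9: φ(9) · 𝟙(18/9) = 6 · 1 = 6
  d = 18: φ(18) · 𝟙(18/18) = 6 · 1 = 6
Summing: (φ * 𝟙)(18) = 1 + 1 + 2 + 2 + 6 + 6 = 18.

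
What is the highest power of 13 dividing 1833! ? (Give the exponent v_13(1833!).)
v_13(1833!) = 151

Legendre's formula: v_p(n!) = Σ_{k ≥ 1} ⌊n / p^k⌋. For p = 13, n = 1833, the terms are:
  ⌊1833/13^1⌋ = ⌊1833/13⌋ = 141
  ⌊1833/13^2⌋ = ⌊1833/169⌋ = 10
(the next term ⌊1833/13^3⌋ = 0, terminating the sum). Summing: v_13(1833!) = 141 + 10 = 151.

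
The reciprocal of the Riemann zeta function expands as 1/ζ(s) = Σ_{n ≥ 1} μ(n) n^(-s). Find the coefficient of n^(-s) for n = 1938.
μ(1938) = 1

Factor n = 1938 = 2 · 3 · 17 · 19. μ(n) = 0 if any exponent ≥ 2 (not squarefree); otherwise μ(n) = (−1)^{ω(n)} where ω(n) is the number of distinct prime factors. Applying: μ(1938) = 1.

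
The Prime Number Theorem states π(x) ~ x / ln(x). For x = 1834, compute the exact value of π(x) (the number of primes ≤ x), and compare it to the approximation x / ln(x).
π(1834) = 282;  x/ln(x) ≈ 244.07;  relative error ≈ 13.45%.

Directly count primes up to 1834: π(1834) = 282. The PNT approximation gives 1834/ln(1834) ≈ 1834/7.51425 ≈ 244.07. Relative error (π(x) − x/ln(x)) / π(x) ≈ 13.45%; the approximation is known to undercount slightly (Li(x) is a better estimate).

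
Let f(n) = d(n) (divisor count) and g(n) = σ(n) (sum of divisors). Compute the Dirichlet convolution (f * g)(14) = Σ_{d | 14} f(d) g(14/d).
(d * σ)(14) = 50

Divisors of 14: [1, 2, 7, 14]. For each d | 14:
  d = 1: d(1) · σ(14/1) = 1 · 24 = 24
  d = 2: d(2) · σ(14/2) = 2 · 8 = 16
  d = 7: d(7) · σ(14/7) = 2 · 3 = 6
  d = 14: d(14) · σ(14/14) = 4 · 1 = 4
Summing: (d * σ)(14) = 24 + 16 + 6 + 4 = 50.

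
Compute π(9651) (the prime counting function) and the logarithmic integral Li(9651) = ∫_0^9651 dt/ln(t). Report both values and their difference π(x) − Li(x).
π(9651) = 1192;  Li(9651) ≈ 1208.17;  π(x) − Li(x) ≈ -16.17.

Direct count of primes ≤ 9651 gives π(9651) = 1192. Numerical evaluation of the logarithmic integral gives Li(9651) ≈ 1208.17. The difference π(x) − Li(x) ≈ -16.17 is typically negative for small/moderate x (Li(x) overestimates), though Littlewood's theorem shows this sign changes infinitely often.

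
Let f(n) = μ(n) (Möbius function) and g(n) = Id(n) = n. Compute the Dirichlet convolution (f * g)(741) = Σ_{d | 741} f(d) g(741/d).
(μ * Id)(741) = 432

Divisors of 741: [1, 3, 13, 19, 39, 57, 247, 741]. For each d | 741:
  d = 1: μ(1) · Id(741/1) = 1 · 741 = 741
  d = 3: μ(3) · Id(741/3) = -1 · 247 = -247
  d = 13: μ(13) · Id(741/13) = -1 · 57 = -57
  d = 19: μ(19) · Id(741/19) = -1 · 39 = -39
  d = 39: μ(39) · Id(741/39) = 1 · 19 = 19
  d = 57: μ(57) · Id(741/57) = 1 · 13 = 13
  d = 247: μ(247) · Id(741/247) = 1 · 3 = 3
  d = 741: μ(741) · Id(741/741) = -1 · 1 = -1
Summing: (μ * Id)(741) = 741 + -247 + -57 + -39 + 19 + 13 + 3 + -1 = 432.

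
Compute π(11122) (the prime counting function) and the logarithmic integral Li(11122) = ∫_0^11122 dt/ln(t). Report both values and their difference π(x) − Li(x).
π(11122) = 1348;  Li(11122) ≈ 1367.25;  π(x) − Li(x) ≈ -19.25.

Direct count of primes ≤ 11122 gives π(11122) = 1348. Numerical evaluation of the logarithmic integral gives Li(11122) ≈ 1367.25. The difference π(x) − Li(x) ≈ -19.25 is typically negative for small/moderate x (Li(x) overestimates), though Littlewood's theorem shows this sign changes infinitely often.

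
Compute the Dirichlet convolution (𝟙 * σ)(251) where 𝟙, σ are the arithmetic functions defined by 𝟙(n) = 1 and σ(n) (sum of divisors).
(𝟙 * σ)(251) = 253

Divisors of 251: [1, 251]. For each d | 251:
  d = 1: 𝟙(1) · σ(251/1) = 1 · 252 = 252
  d = 251: 𝟙(251) · σ(251/251) = 1 · 1 = 1
Summing: (𝟙 * σ)(251) = 252 + 1 = 253.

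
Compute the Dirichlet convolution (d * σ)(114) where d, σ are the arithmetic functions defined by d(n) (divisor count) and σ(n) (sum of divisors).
(d * σ)(114) = 660

Divisors of 114: [1, 2, 3, 6, 19, 38, 57, 114]. For each d | 114:
  d = 1: d(1) · σ(114/1) = 1 · 240 = 240
  d = 2: d(2) · σ(114/2) = 2 · 80 = 160
  d = 3: d(3) · σ(114/3) = 2 · 60 = 120
  d = 6: d(6) · σ(114/6) = 4 · 20 = 80
  d = 19: d(19) · σ(114/19) = 2 · 12 = 24
  d = 38: d(38) · σ(114/38) = 4 · 4 = 16
  d = 57: d(57) · σ(114/57) = 4 · 3 = 12
  d = 114: d(114) · σ(114/114) = 8 · 1 = 8
Summing: (d * σ)(114) = 240 + 160 + 120 + 80 + 24 + 16 + 12 + 8 = 660.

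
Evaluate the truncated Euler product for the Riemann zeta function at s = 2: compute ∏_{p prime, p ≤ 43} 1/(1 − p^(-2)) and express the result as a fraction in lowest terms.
∏ = 1688189817927745147112851/1030750286035260801024000

The primes p ≤ 43 are [2, 3, 5, 7, 11, 13, 17, 19, 23, 29, 31, 37, 41, 43]. For each prime, (1 − 1/p^2)^(-1) = p^2 / (p^2 − 1). The product is (1 − 1/2^2)^(-1), (1 − 1/3^2)^(-1), (1 − 1/5^2)^(-1), (1 − 1/7^2)^(-1), (1 − 1/11^2)^(-1), (1 − 1/13^2)^(-1), (1 − 1/17^2)^(-1), (1 − 1/19^2)^(-1), (1 − 1/23^2)^(-1), (1 − 1/29^2)^(-1), (1 − 1/31^2)^(-1), (1 − 1/37^2)^(-1), (1 − 1/41^2)^(-1), (1 − 1/43^2)^(-1) = ∏ p^2 / (p^2 − 1) = 1688189817927745147112851/1030750286035260801024000.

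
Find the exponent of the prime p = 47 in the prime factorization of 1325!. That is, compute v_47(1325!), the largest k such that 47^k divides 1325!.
v_47(1325!) = 28

Legendre's formula: v_p(n!) = Σ_{k ≥ 1} ⌊n / p^k⌋. For p = 47, n = 1325, the terms are:
  ⌊1325/47^1⌋ = ⌊1325/47⌋ = 28
(the next term ⌊1325/47^2⌋ = 0, terminating the sum). Summing: v_47(1325!) = 28 = 28.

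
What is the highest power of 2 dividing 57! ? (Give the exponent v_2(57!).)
v_2(57!) = 53

Legendre's formula: v_p(n!) = Σ_{k ≥ 1} ⌊n / p^k⌋. For p = 2, n = 57, the terms are:
  ⌊57/2^1⌋ = ⌊57/2⌋ = 28
  ⌊57/2^2⌋ = ⌊57/4⌋ = 14
  ⌊57/2^3⌋ = ⌊57/8⌋ = 7
  ⌊57/2^4⌋ = ⌊57/16⌋ = 3
  ⌊57/2^5⌋ = ⌊57/32⌋ = 1
(the next term ⌊57/2^6⌋ = 0, terminating the sum). Summing: v_2(57!) = 28 + 14 + 7 + 3 + 1 = 53.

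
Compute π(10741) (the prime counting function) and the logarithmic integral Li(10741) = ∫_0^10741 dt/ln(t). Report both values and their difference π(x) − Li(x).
π(10741) = 1310;  Li(10741) ≈ 1326.28;  π(x) − Li(x) ≈ -16.28.

Direct count of primes ≤ 10741 gives π(10741) = 1310. Numerical evaluation of the logarithmic integral gives Li(10741) ≈ 1326.28. The difference π(x) − Li(x) ≈ -16.28 is typically negative for small/moderate x (Li(x) overestimates), though Littlewood's theorem shows this sign changes infinitely often.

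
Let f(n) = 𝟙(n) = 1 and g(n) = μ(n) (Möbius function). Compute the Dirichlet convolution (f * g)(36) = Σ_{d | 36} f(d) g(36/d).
(𝟙 * μ)(36) = 0

Divisors of 36: [1, 2, 3, 4, 6, 9, 12, 18, 36]. For each d | 36:
  d = 1: 𝟙(1) · μ(36/1) = 1 · 0 = 0
  d = 2: 𝟙(2) · μ(36/2) = 1 · 0 = 0
  d = 3: 𝟙(3) · μ(36/3) = 1 · 0 = 0
  d = 4: 𝟙(4) · μ(36/4) = 1 · 0 = 0
  d = 6: 𝟙(6) · μ(36/6) = 1 · 1 = 1
  d = 9: 𝟙(9) · μ(36/9) = 1 · 0 = 0
  d = 12: 𝟙(12) · μ(36/12) = 1 · -1 = -1
  d = 18: 𝟙(18) · μ(36/18) = 1 · -1 = -1
  d = 36: 𝟙(36) · μ(36/36) = 1 · 1 = 1
Summing: (𝟙 * μ)(36) = 0 + 0 + 0 + 0 + 1 + 0 + -1 + -1 + 1 = 0.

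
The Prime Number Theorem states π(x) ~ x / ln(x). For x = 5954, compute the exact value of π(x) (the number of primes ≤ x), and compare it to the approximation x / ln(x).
π(5954) = 781;  x/ln(x) ≈ 685.01;  relative error ≈ 12.29%.

Directly count primes up to 5954: π(5954) = 781. The PNT approximation gives 5954/ln(5954) ≈ 5954/8.69182 ≈ 685.01. Relative error (π(x) − x/ln(x)) / π(x) ≈ 12.29%; the approximation is known to undercount slightly (Li(x) is a better estimate).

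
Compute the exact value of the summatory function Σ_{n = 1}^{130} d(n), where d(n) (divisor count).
Σ_{n ≤ 130} d(n) = 657

Compute d(n) for each 1 ≤ n ≤ 130: d(1) = 1, d(2) = 2, d(3) = 2, d(4) = 3, d(5) = 2, d(6) = 4, d(7) = 2, d(8) = 4, d(9) = 3, d(10) = 4, d(11) = 2, d(12) = 6, d(13) = 2, d(14) = 4, d(15) = 4, d(16) = 5, d(17) = 2, d(18) = 6, d(19) = 2, d(20) = 6, d(21) = 4, d(22) = 4, d(23) = 2, d(24) = 8, d(25) = 3, d(26) = 4, d(27) = 4, d(28) = 6, d(29) = 2, d(30) = 8, d(31) = 2, d(32) = 6, d(33) = 4, d(34) = 4, d(35) = 4, d(36) = 9, d(37) = 2, d(38) = 4, d(39) = 4, d(40) = 8, d(41) = 2, d(42) = 8, d(43) = 2, d(44) = 6, d(45) = 6, d(46) = 4, d(47) = 2, d(48) = 10, d(49) = 3, d(50) = 6, d(51) = 4, d(52) = 6, d(53) = 2, d(54) = 8, d(55) = 4, d(56) = 8, d(57) = 4, d(58) = 4, d(59) = 2, d(60) = 12, d(61) = 2, d(62) = 4, d(63) = 6, d(64) = 7, d(65) = 4, d(66) = 8, d(67) = 2, d(68) = 6, d(69) = 4, d(70) = 8, d(71) = 2, d(72) = 12, d(73) = 2, d(74) = 4, d(75) = 6, d(76) = 6, d(77) = 4, d(78) = 8, d(79) = 2, d(80) = 10, d(81) = 5, d(82) = 4, d(83) = 2, d(84) = 12, d(85) = 4, d(86) = 4, d(87) = 4, d(88) = 8, d(89) = 2, d(90) = 12, d(91) = 4, d(92) = 6, d(93) = 4, d(94) = 4, d(95) = 4, d(96) = 12, d(97) = 2, d(98) = 6, d(99) = 6, d(100) = 9, d(101) = 2, d(102) = 8, d(103) = 2, d(104) = 8, d(105) = 8, d(106) = 4, d(107) = 2, d(108) = 12, d(109) = 2, d(110) = 8, d(111) = 4, d(112) = 10, d(113) = 2, d(114) = 8, d(115) = 4, d(116) = 6, d(117) = 6, d(118) = 4, d(119) = 4, d(120) = 16, d(121) = 3, d(122) = 4, d(123) = 4, d(124) = 6, d(125) = 4, d(126) = 12, d(127) = 2, d(128) = 8, d(129) = 4, d(130) = 8. Summing all 130 values: 657. (Dirichlet's divisor formula: Σ_{n ≤ x} d(n) = x ln(x) + (2γ − 1) x + O(√x). For x = 130, the asymptotic estimate is ≈ 652.86.)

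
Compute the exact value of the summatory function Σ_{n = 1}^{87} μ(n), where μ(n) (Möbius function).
Σ_{n ≤ 87} μ(n) = -1

Compute μ(n) for each 1 ≤ n ≤ 87: μ(1) = 1, μ(2) = -1, μ(3) = -1, μ(4) = 0, μ(5) = -1, μ(6) = 1, μ(7) = -1, μ(8) = 0, μ(9) = 0, μ(10) = 1, μ(11) = -1, μ(12) = 0, μ(13) = -1, μ(14) = 1, μ(15) = 1, μ(16) = 0, μ(17) = -1, μ(18) = 0, μ(19) = -1, μ(20) = 0, μ(21) = 1, μ(22) = 1, μ(23) = -1, μ(24) = 0, μ(25) = 0, μ(26) = 1, μ(27) = 0, μ(28) = 0, μ(29) = -1, μ(30) = -1, μ(31) = -1, μ(32) = 0, μ(33) = 1, μ(34) = 1, μ(35) = 1, μ(36) = 0, μ(37) = -1, μ(38) = 1, μ(39) = 1, μ(40) = 0, μ(41) = -1, μ(42) = -1, μ(43) = -1, μ(44) = 0, μ(45) = 0, μ(46) = 1, μ(47) = -1, μ(48) = 0, μ(49) = 0, μ(50) = 0, μ(51) = 1, μ(52) = 0, μ(53) = -1, μ(54) = 0, μ(55) = 1, μ(56) = 0, μ(57) = 1, μ(58) = 1, μ(59) = -1, μ(60) = 0, μ(61) = -1, μ(62) = 1, μ(63) = 0, μ(64) = 0, μ(65) = 1, μ(66) = -1, μ(67) = -1, μ(68) = 0, μ(69) = 1, μ(70) = -1, μ(71) = -1, μ(72) = 0, μ(73) = -1, μ(74) = 1, μ(75) = 0, μ(76) = 0, μ(77) = 1, μ(78) = -1, μ(79) = -1, μ(80) = 0, μ(81) = 0, μ(82) = 1, μ(83) = -1, μ(84) = 0, μ(85) = 1, μ(86) = 1, μ(87) = 1. Summing all 87 values: -1. (Mertens function M(x) = Σ_{n ≤ x} μ(n); on average M(x) should be small (PNT ⟺ M(x) = o(x)).)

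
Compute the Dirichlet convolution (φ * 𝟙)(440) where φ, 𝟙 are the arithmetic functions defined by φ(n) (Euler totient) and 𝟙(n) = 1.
(φ * 𝟙)(440) = 440

Divisors of 440: [1, 2, 4, 5, 8, 10, 11, 20, 22, 40, 44, 55, 88, 110, 220, 440]. For each d | 440:
  d = 1: φ(1) · 𝟙(440/1) = 1 · 1 = 1
  d = 2: φ(2) · 𝟙(440/2) = 1 · 1 = 1
  d = 4: φ(4) · 𝟙(440/4) = 2 · 1 = 2
  d = 5: φ(5) · 𝟙(440/5) = 4 · 1 = 4
  d = 8: φ(8) · 𝟙(440/8) = 4 · 1 = 4
  d = 10: φ(10) · 𝟙(440/10) = 4 · 1 = 4
  d = 11: φ(11) · 𝟙(440/11) = 10 · 1 = 10
  d = 20: φ(20) · 𝟙(440/20) = 8 · 1 = 8
  d = 22: φ(22) · 𝟙(440/22) = 10 · 1 = 10
  d = 40: φ(40) · 𝟙(440/40) = 16 · 1 = 16
  d = 44: φ(44) · 𝟙(440/44) = 20 · 1 = 20
  d = 55: φ(55) · 𝟙(440/55) = 40 · 1 = 40
  d = 88: φ(88) · 𝟙(440/88) = 40 · 1 = 40
  d = 110: φ(110) · 𝟙(440/110) = 40 · 1 = 40
  d = 220: φ(220) · 𝟙(440/220) = 80 · 1 = 80
  d = 440: φ(440) · 𝟙(440/440) = 160 · 1 = 160
Summing: (φ * 𝟙)(440) = 1 + 1 + 2 + 4 + 4 + 4 + 10 + 8 + 10 + 16 + 20 + 40 + 40 + 40 + 80 + 160 = 440.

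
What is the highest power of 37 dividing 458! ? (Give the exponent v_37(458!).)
v_37(458!) = 12

Legendre's formula: v_p(n!) = Σ_{k ≥ 1} ⌊n / p^k⌋. For p = 37, n = 458, the terms are:
  ⌊458/37^1⌋ = ⌊458/37⌋ = 12
(the next term ⌊458/37^2⌋ = 0, terminating the sum). Summing: v_37(458!) = 12 = 12.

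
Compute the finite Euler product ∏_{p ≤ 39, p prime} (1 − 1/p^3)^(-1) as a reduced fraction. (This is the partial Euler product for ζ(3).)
∏ = 10604865228312139577609245/8822952261265821355966464

The primes p ≤ 39 are [2, 3, 5, 7, 11, 13, 17, 19, 23, 29, 31, 37]. For each prime, (1 − 1/p^3)^(-1) = p^3 / (p^3 − 1). The product is (1 − 1/2^3)^(-1), (1 − 1/3^3)^(-1), (1 − 1/5^3)^(-1), (1 − 1/7^3)^(-1), (1 − 1/11^3)^(-1), (1 − 1/13^3)^(-1), (1 − 1/17^3)^(-1), (1 − 1/19^3)^(-1), (1 − 1/23^3)^(-1), (1 − 1/29^3)^(-1), (1 − 1/31^3)^(-1), (1 − 1/37^3)^(-1) = ∏ p^3 / (p^3 − 1) = 10604865228312139577609245/8822952261265821355966464.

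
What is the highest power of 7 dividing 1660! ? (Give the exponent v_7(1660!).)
v_7(1660!) = 274

Legendre's formula: v_p(n!) = Σ_{k ≥ 1} ⌊n / p^k⌋. For p = 7, n = 1660, the terms are:
  ⌊1660/7^1⌋ = ⌊1660/7⌋ = 237
  ⌊1660/7^2⌋ = ⌊1660/49⌋ = 33
  ⌊1660/7^3⌋ = ⌊1660/343⌋ = 4
(the next term ⌊1660/7^4⌋ = 0, terminating the sum). Summing: v_7(1660!) = 237 + 33 + 4 = 274.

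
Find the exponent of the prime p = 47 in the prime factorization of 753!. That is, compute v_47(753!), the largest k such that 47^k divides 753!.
v_47(753!) = 16

Legendre's formula: v_p(n!) = Σ_{k ≥ 1} ⌊n / p^k⌋. For p = 47, n = 753, the terms are:
  ⌊753/47^1⌋ = ⌊753/47⌋ = 16
(the next term ⌊753/47^2⌋ = 0, terminating the sum). Summing: v_47(753!) = 16 = 16.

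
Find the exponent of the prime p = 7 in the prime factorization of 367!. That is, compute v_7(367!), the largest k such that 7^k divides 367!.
v_7(367!) = 60

Legendre's formula: v_p(n!) = Σ_{k ≥ 1} ⌊n / p^k⌋. For p = 7, n = 367, the terms are:
  ⌊367/7^1⌋ = ⌊367/7⌋ = 52
  ⌊367/7^2⌋ = ⌊367/49⌋ = 7
  ⌊367/7^3⌋ = ⌊367/343⌋ = 1
(the next term ⌊367/7^4⌋ = 0, terminating the sum). Summing: v_7(367!) = 52 + 7 + 1 = 60.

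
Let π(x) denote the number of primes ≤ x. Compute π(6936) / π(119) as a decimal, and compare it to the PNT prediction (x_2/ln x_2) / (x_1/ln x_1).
π(6936)/π(119) = 890/30 ≈ 29.6667;  PNT prediction ≈ 31.4947.

π(119) = 30 and π(6936) = 890, so π(6936)/π(119) ≈ 29.6667. The PNT-predicted ratio is (6936/ln(6936)) / (119/ln(119)) ≈ 31.4947. The two agree to within a few percent, as expected.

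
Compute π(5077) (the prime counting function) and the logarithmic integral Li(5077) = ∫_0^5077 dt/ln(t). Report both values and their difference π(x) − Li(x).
π(5077) = 678;  Li(5077) ≈ 693.31;  π(x) − Li(x) ≈ -15.31.

Direct count of primes ≤ 5077 gives π(5077) = 678. Numerical evaluation of the logarithmic integral gives Li(5077) ≈ 693.31. The difference π(x) − Li(x) ≈ -15.31 is typically negative for small/moderate x (Li(x) overestimates), though Littlewood's theorem shows this sign changes infinitely often.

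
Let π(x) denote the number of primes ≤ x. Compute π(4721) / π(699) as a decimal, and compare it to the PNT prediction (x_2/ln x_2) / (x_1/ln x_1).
π(4721)/π(699) = 636/125 ≈ 5.0880;  PNT prediction ≈ 5.2290.

π(699) = 125 and π(4721) = 636, so π(4721)/π(699) ≈ 5.0880. The PNT-predicted ratio is (4721/ln(4721)) / (699/ln(699)) ≈ 5.2290. The two agree to within a few percent, as expected.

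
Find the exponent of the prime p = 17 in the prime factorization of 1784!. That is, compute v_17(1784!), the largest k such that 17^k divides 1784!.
v_17(1784!) = 110

Legendre's formula: v_p(n!) = Σ_{k ≥ 1} ⌊n / p^k⌋. For p = 17, n = 1784, the terms are:
  ⌊1784/17^1⌋ = ⌊1784/17⌋ = 104
  ⌊1784/17^2⌋ = ⌊1784/289⌋ = 6
(the next term ⌊1784/17^3⌋ = 0, terminating the sum). Summing: v_17(1784!) = 104 + 6 = 110.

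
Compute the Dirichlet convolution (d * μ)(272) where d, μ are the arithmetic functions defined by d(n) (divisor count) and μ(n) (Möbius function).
(d * μ)(272) = 1

Divisors of 272: [1, 2, 4, 8, 16, 17, 34, 68, 136, 272]. For each d | 272:
  d = 1: d(1) · μ(272/1) = 1 · 0 = 0
  d = 2: d(2) · μ(272/2) = 2 · 0 = 0
  d = 4: d(4) · μ(272/4) = 3 · 0 = 0
  d = 8: d(8) · μ(272/8) = 4 · 1 = 4
  d = 16: d(16) · μ(272/16) = 5 · -1 = -5
  d = 17: d(17) · μ(272/17) = 2 · 0 = 0
  d = 34: d(34) · μ(272/34) = 4 · 0 = 0
  d = 68: d(68) · μ(272/68) = 6 · 0 = 0
  d = 136: d(136) · μ(272/136) = 8 · -1 = -8
  d = 272: d(272) · μ(272/272) = 10 · 1 = 10
Summing: (d * μ)(272) = 0 + 0 + 0 + 4 + -5 + 0 + 0 + 0 + -8 + 10 = 1.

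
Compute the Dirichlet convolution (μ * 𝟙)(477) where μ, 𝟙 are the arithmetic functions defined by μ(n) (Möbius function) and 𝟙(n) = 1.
(μ * 𝟙)(477) = 0

Divisors of 477: [1, 3, 9, 53, 159, 477]. For each d | 477:
  d = 1: μ(1) · 𝟙(477/1) = 1 · 1 = 1
  d = 3: μ(3) · 𝟙(477/3) = -1 · 1 = -1
  d = 9: μ(9) · 𝟙(477/9) = 0 · 1 = 0
  d = 53: μ(53) · 𝟙(477/53) = -1 · 1 = -1
  d = 159: μ(159) · 𝟙(477/159) = 1 · 1 = 1
  d = 477: μ(477) · 𝟙(477/477) = 0 · 1 = 0
Summing: (μ * 𝟙)(477) = 1 + -1 + 0 + -1 + 1 + 0 = 0.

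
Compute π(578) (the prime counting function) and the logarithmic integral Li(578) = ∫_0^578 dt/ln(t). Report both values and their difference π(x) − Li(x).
π(578) = 106;  Li(578) ≈ 114.20;  π(x) − Li(x) ≈ -8.20.

Direct count of primes ≤ 578 gives π(578) = 106. Numerical evaluation of the logarithmic integral gives Li(578) ≈ 114.20. The difference π(x) − Li(x) ≈ -8.20 is typically negative for small/moderate x (Li(x) overestimates), though Littlewood's theorem shows this sign changes infinitely often.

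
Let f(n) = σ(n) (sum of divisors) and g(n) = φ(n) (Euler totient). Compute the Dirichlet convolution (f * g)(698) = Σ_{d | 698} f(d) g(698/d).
(σ * φ)(698) = 2792

Divisors of 698: [1, 2, 349, 698]. For each d | 698:
  d = 1: σ(1) · φ(698/1) = 1 · 348 = 348
  d = 2: σ(2) · φ(698/2) = 3 · 348 = 1044
  d = 349: σ(349) · φ(698/349) = 350 · 1 = 350
  d = 698: σ(698) · φ(698/698) = 1050 · 1 = 1050
Summing: (σ * φ)(698) = 348 + 1044 + 350 + 1050 = 2792.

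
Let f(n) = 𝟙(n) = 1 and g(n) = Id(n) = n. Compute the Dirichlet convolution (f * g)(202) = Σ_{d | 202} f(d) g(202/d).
(𝟙 * Id)(202) = 306

Divisors of 202: [1, 2, 101, 202]. For each d | 202:
  d = 1: 𝟙(1) · Id(202/1) = 1 · 202 = 202
  d = 2: 𝟙(2) · Id(202/2) = 1 · 101 = 101
  d = 101: 𝟙(101) · Id(202/101) = 1 · 2 = 2
  d = 202: 𝟙(202) · Id(202/202) = 1 · 1 = 1
Summing: (𝟙 * Id)(202) = 202 + 101 + 2 + 1 = 306.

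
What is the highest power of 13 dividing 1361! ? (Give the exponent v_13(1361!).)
v_13(1361!) = 112

Legendre's formula: v_p(n!) = Σ_{k ≥ 1} ⌊n / p^k⌋. For p = 13, n = 1361, the terms are:
  ⌊1361/13^1⌋ = ⌊1361/13⌋ = 104
  ⌊1361/13^2⌋ = ⌊1361/169⌋ = 8
(the next term ⌊1361/13^3⌋ = 0, terminating the sum). Summing: v_13(1361!) = 104 + 8 = 112.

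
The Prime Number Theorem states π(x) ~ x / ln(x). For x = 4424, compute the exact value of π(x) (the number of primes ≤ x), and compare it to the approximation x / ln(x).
π(4424) = 602;  x/ln(x) ≈ 526.99;  relative error ≈ 12.46%.

Directly count primes up to 4424: π(4424) = 602. The PNT approximation gives 4424/ln(4424) ≈ 4424/8.39480 ≈ 526.99. Relative error (π(x) − x/ln(x)) / π(x) ≈ 12.46%; the approximation is known to undercount slightly (Li(x) is a better estimate).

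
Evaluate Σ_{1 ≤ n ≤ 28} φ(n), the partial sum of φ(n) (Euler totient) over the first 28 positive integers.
Σ_{n ≤ 28} φ(n) = 242

Compute φ(n) for each 1 ≤ n ≤ 28: φ(1) = 1, φ(2) = 1, φ(3) = 2, φ(4) = 2, φ(5) = 4, φ(6) = 2, φ(7) = 6, φ(8) = 4, φ(9) = 6, φ(10) = 4, φ(11) = 10, φ(12) = 4, φ(13) = 12, φ(14) = 6, φ(15) = 8, φ(16) = 8, φ(17) = 16, φ(18) = 6, φ(19) = 18, φ(20) = 8, φ(21) = 12, φ(22) = 10, φ(23) = 22, φ(24) = 8, φ(25) = 20, φ(26) = 12, φ(27) = 18, φ(28) = 12. Summing all 28 values: 242. (Average order: Σ_{n ≤ x} φ(n) ~ (3/π²) x². For x = 28, (3/π²)·28² ≈ 238.31.)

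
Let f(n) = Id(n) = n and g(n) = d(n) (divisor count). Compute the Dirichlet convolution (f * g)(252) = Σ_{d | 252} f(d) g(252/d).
(Id * d)(252) = 1782

Divisors of 252: [1, 2, 3, 4, 6, 7, 9, 12, 14, 18, 21, 28, 36, 42, 63, 84, 126, 252]. For each d | 252:
  d = 1: Id(1) · d(252/1) = 1 · 18 = 18
  d = 2: Id(2) · d(252/2) = 2 · 12 = 24
  d = 3: Id(3) · d(252/3) = 3 · 12 = 36
  d = 4: Id(4) · d(252/4) = 4 · 6 = 24
  d = 6: Id(6) · d(252/6) = 6 · 8 = 48
  d = 7: Id(7) · d(252/7) = 7 · 9 = 63
  d = 9: Id(9) · d(252/9) = 9 · 6 = 54
  d = 12: Id(12) · d(252/12) = 12 · 4 = 48
  d = 14: Id(14) · d(252/14) = 14 · 6 = 84
  d = 18: Id(18) · d(252/18) = 18 · 4 = 72
  d = 21: Id(21) · d(252/21) = 21 · 6 = 126
  d = 28: Id(28) · d(252/28) = 28 · 3 = 84
  d = 36: Id(36) · d(252/36) = 36 · 2 = 72
  d = 42: Id(42) · d(252/42) = 42 · 4 = 168
  d = 63: Id(63) · d(252/63) = 63 · 3 = 189
  d = 84: Id(84) · d(252/84) = 84 · 2 = 168
  d = 126: Id(126) · d(252/126) = 126 · 2 = 252
  d = 252: Id(252) · d(252/252) = 252 · 1 = 252
Summing: (Id * d)(252) = 18 + 24 + 36 + 24 + 48 + 63 + 54 + 48 + 84 + 72 + 126 + 84 + 72 + 168 + 189 + 168 + 252 + 252 = 1782.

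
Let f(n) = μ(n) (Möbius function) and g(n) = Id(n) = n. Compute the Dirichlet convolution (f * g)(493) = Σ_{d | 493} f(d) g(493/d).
(μ * Id)(493) = 448

Divisors of 493: [1, 17, 29, 493]. For each d | 493:
  d = 1: μ(1) · Id(493/1) = 1 · 493 = 493
  d = 17: μ(17) · Id(493/17) = -1 · 29 = -29
  d = 29: μ(29) · Id(493/29) = -1 · 17 = -17
  d = 493: μ(493) · Id(493/493) = 1 · 1 = 1
Summing: (μ * Id)(493) = 493 + -29 + -17 + 1 = 448.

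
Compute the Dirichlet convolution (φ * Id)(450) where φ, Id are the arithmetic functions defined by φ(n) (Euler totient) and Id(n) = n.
(φ * Id)(450) = 4095

Divisors of 450: [1, 2, 3, 5, 6, 9, 10, 15, 18, 25, 30, 45, 50, 75, 90, 150, 225, 450]. For each d | 450:
  d = 1: φ(1) · Id(450/1) = 1 · 450 = 450
  d = 2: φ(2) · Id(450/2) = 1 · 225 = 225
  d = 3: φ(3) · Id(450/3) = 2 · 150 = 300
  d = 5: φ(5) · Id(450/5) = 4 · 90 = 360
  d = 6: φ(6) · Id(450/6) = 2 · 75 = 150
  d = 9: φ(9) · Id(450/9) = 6 · 50 = 300
  d = 10: φ(10) · Id(450/10) = 4 · 45 = 180
  d = 15: φ(15) · Id(450/15) = 8 · 30 = 240
  d = 18: φ(18) · Id(450/18) = 6 · 25 = 150
  d = 25: φ(25) · Id(450/25) = 20 · 18 = 360
  d = 30: φ(30) · Id(450/30) = 8 · 15 = 120
  d = 45: φ(45) · Id(450/45) = 24 · 10 = 240
  d = 50: φ(50) · Id(450/50) = 20 · 9 = 180
  d = 75: φ(75) · Id(450/75) = 40 · 6 = 240
  d = 90: φ(90) · Id(450/90) = 24 · 5 = 120
  d = 150: φ(150) · Id(450/150) = 40 · 3 = 120
  d = 225: φ(225) · Id(450/225) = 120 · 2 = 240
  d = 450: φ(450) · Id(450/450) = 120 · 1 = 120
Summing: (φ * Id)(450) = 450 + 225 + 300 + 360 + 150 + 300 + 180 + 240 + 150 + 360 + 120 + 240 + 180 + 240 + 120 + 120 + 240 + 120 = 4095.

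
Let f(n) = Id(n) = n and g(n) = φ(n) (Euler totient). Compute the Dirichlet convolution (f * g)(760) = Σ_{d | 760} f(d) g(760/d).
(Id * φ)(760) = 6660

Divisors of 760: [1, 2, 4, 5, 8, 10, 19, 20, 38, 40, 76, 95, 152, 190, 380, 760]. For each d | 760:
  d = 1: Id(1) · φ(760/1) = 1 · 288 = 288
  d = 2: Id(2) · φ(760/2) = 2 · 144 = 288
  d = 4: Id(4) · φ(760/4) = 4 · 72 = 288
  d = 5: Id(5) · φ(760/5) = 5 · 72 = 360
  d = 8: Id(8) · φ(760/8) = 8 · 72 = 576
  d = 10: Id(10) · φ(760/10) = 10 · 36 = 360
  d = 19: Id(19) · φ(760/19) = 19 · 16 = 304
  d = 20: Id(20) · φ(760/20) = 20 · 18 = 360
  d = 38: Id(38) · φ(760/38) = 38 · 8 = 304
  d = 40: Id(40) · φ(760/40) = 40 · 18 = 720
  d = 76: Id(76) · φ(760/76) = 76 · 4 = 304
  d = 95: Id(95) · φ(760/95) = 95 · 4 = 380
  d = 152: Id(152) · φ(760/152) = 152 · 4 = 608
  d = 190: Id(190) · φ(760/190) = 190 · 2 = 380
  d = 380: Id(380) · φ(760/380) = 380 · 1 = 380
  d = 760: Id(760) · φ(760/760) = 760 · 1 = 760
Summing: (Id * φ)(760) = 288 + 288 + 288 + 360 + 576 + 360 + 304 + 360 + 304 + 720 + 304 + 380 + 608 + 380 + 380 + 760 = 6660.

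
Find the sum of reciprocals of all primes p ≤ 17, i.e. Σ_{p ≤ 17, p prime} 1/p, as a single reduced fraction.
Σ 1/p = 716167/510510

π(17) = 7, so the primes ≤ 17 are [2, 3, 5, 7, 11, 13, 17]. Summing 1/p over these primes: 716167/510510 ≈ 1.4028. Mertens estimate ln ln(17) + 0.2615 ≈ 1.3029.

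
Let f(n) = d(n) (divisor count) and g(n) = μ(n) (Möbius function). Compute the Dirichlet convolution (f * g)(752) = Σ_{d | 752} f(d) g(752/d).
(d * μ)(752) = 1

Divisors of 752: [1, 2, 4, 8, 16, 47, 94, 188, 376, 752]. For each d | 752:
  d = 1: d(1) · μ(752/1) = 1 · 0 = 0
  d = 2: d(2) · μ(752/2) = 2 · 0 = 0
  d = 4: d(4) · μ(752/4) = 3 · 0 = 0
  d = 8: d(8) · μ(752/8) = 4 · 1 = 4
  d = 16: d(16) · μ(752/16) = 5 · -1 = -5
  d = 47: d(47) · μ(752/47) = 2 · 0 = 0
  d = 94: d(94) · μ(752/94) = 4 · 0 = 0
  d = 188: d(188) · μ(752/188) = 6 · 0 = 0
  d = 376: d(376) · μ(752/376) = 8 · -1 = -8
  d = 752: d(752) · μ(752/752) = 10 · 1 = 10
Summing: (d * μ)(752) = 0 + 0 + 0 + 4 + -5 + 0 + 0 + 0 + -8 + 10 = 1.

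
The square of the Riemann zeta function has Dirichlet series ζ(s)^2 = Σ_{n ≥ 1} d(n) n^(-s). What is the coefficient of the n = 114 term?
d(114) = 8

ζ(s)^2 = (Σ 1/m^s)(Σ 1/k^s). The coefficient of 1/n^s in the product is the number of ordered pairs (m, k) with mk = n, which equals d(n). For n = 114, divisors are [1, 2, 3, 6, 19, 38, 57, 114], so d(114) = 8.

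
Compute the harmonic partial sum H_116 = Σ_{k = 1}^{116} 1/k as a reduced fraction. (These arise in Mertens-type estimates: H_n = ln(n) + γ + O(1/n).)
H_116 = 92723052988307480317436790993517488799788772043569/17379782769567790172972927968296006432665936992320

Direct summation: H_116 = 1 + 1/2 + ... + 1/116. The least common denominator is lcm(1, ..., 116) = 955888052326228459513511038256280353796626534577600; over this denominator the numerator is 955888052326228459513511038256280353796626534577600 + 477944026163114229756755519128140176898313267288800 + 318629350775409486504503679418760117932208844859200 + 238972013081557114878377759564070088449156633644400 + 191177610465245691902702207651256070759325306915520 + 159314675387704743252251839709380058966104422429600 + 136555436046604065644787291179468621970946647796800 + 119486006540778557439188879782035044224578316822200 + 106209783591803162168167893139586705977402948286400 + 95588805232622845951351103825628035379662653457760 + 86898913847838950864864639841480032163329684961600 + 79657337693852371626125919854690029483052211214800 + 73529850178940650731808541404329257984355887275200 + 68277718023302032822393645589734310985473323898400 + 63725870155081897300900735883752023586441768971840 + 59743003270389278719594439891017522112289158411100 + 56228708960366379971383002250369432576272149092800 + 53104891795901581084083946569793352988701474143200 + 50309897490854129448079528329277913357717186030400 + 47794402616311422975675551912814017689831326728880 + 45518478682201355214929097059822873990315549265600 + 43449456923919475432432319920740016081664842480800 + 41560350101140367804935262532881754512896805851200 + 39828668846926185813062959927345014741526105607400 + 38235522093049138380540441530251214151865061383104 + 36764925089470325365904270702164628992177943637600 + 35403261197267720722722631046528901992467649428800 + 34138859011651016411196822794867155492736661949200 + 32961656976766498603914173732975184613676777054400 + 31862935077540948650450367941876011793220884485920 + 30835098462136401919790678653428398509568597889600 + 29871501635194639359797219945508761056144579205550 + 28966304615946316954954879947160010721109894987200 + 28114354480183189985691501125184716288136074546400 + 27311087209320813128957458235893724394189329559360 + 26552445897950790542041973284896676494350737071600 + 25834812225033201608473271304223793345854771204800 + 25154948745427064724039764164638956678858593015200 + 24509950059646883577269513801443085994785295758400 + 23897201308155711487837775956407008844915663364440 + 23314342739664108768622220445275130580405525233600 + 22759239341100677607464548529911436995157774632800 + 22229954705261126965430489261773961716200617083200 + 21724728461959737716216159960370008040832421240400 + 21241956718360632433633578627917341195480589657280 + 20780175050570183902467631266440877256448402925600 + 20338043666515499138585341239495326676523968820800 + 19914334423463092906531479963672507370763052803700 + 19507919435229152234969613025638374567278092542400 + 19117761046524569190270220765125607075932530691552 + 18742902986788793323794334083456477525424049697600 + 18382462544735162682952135351082314496088971818800 + 18035623628796763387047378080307176486728802539200 + 17701630598633860361361315523264450996233824714400 + 17379782769567790172972927968296006432665936992320 + 17069429505825508205598411397433577746368330974600 + 16769965830284709816026509443092637785905728676800 + 16480828488383249301957086866487592306838388527200 + 16201492412308956940906966750106446674519093806400 + 15931467538770474325225183970938005896610442242960 + 15670295939774237041205098987807874652403713681600 + 15417549231068200959895339326714199254784298944800 + 15172826227400451738309699019940957996771849755200 + 14935750817597319679898609972754380528072289602775 + 14705970035788130146361708280865851596871177455040 + 14483152307973158477477439973580005360554947493600 + 14266985855615350141992702063526572444725769172800 + 14057177240091594992845750562592358144068037273200 + 13853450033713455934978420844293918170965601950400 + 13655543604660406564478729117946862197094664779680 + 13463212004594767035401563919102540194318683585600 + 13276222948975395271020986642448338247175368535800 + 13094356881181211774157685455565484298583925131200 + 12917406112516600804236635652111896672927385602400 + 12745174031016379460180147176750404717288353794368 + 12577474372713532362019882082319478339429296507600 + 12414130549691278694980662834497147451904240708800 + 12254975029823441788634756900721542997392647879200 + 12099848763623145057133051117168105744261095374400 + 11948600654077855743918887978203504422457831682220 + 11801087065755906907574210348842967330822549809600 + 11657171369832054384311110222637565290202762616800 + 11516723522002752524259169135617835587911163067200 + 11379619670550338803732274264955718497578887316400 + 11245741792073275994276600450073886515254429818560 + 11114977352630563482715244630886980858100308541600 + 10987218992255499534638057910991728204558925684800 + 10862364230979868858108079980185004020416210620200 + 10740315194676724264196753238834610716816028478400 + 10620978359180316216816789313958670597740294828640 + 10504264311277235818829791629189893997765126753600 + 10390087525285091951233815633220438628224201462800 + 10278366154045467306596892884476132836522865963200 + 10169021833257749569292670619747663338261984410400 + 10061979498170825889615905665855582671543437206080 + 9957167211731546453265739981836253685381526401850 + 9854516003363179994984649878930725296872438500800 + 9753959717614576117484806512819187283639046271200 + 9655434871982105651651626649053336907036631662400 + 9558880523262284595135110382562803537966265345776 + 9464238141843846133797138992636439146501252817600 + 9371451493394396661897167041728238762712024848800 + 9280466527439111257412728526760003434918704219200 + 9191231272367581341476067675541157248044485909400 + 9103695736440271042985819411964574798063109853120 + 9017811814398381693523689040153588243364401269600 + 8933533199310546350593561105198881811183425556800 + 8850815299316930180680657761632225498116912357200 + 8769615158956224399206523286754865631161711326400 + 8689891384783895086486463984148003216332968496160 + 8611604075011067202824423768074597781951590401600 + 8534714752912754102799205698716788873184165487300 + 8459186303771933270031071135011330564571916235200 + 8384982915142354908013254721546318892952864338400 + 8312070020228073560987052506576350902579361170240 + 8240414244191624650978543433243796153419194263600 = 5099767914356911417459023504643461883988382462396295, so H_116 = 5099767914356911417459023504643461883988382462396295/955888052326228459513511038256280353796626534577600; reducing by gcd(5099767914356911417459023504643461883988382462396295, 955888052326228459513511038256280353796626534577600) = 55 gives 92723052988307480317436790993517488799788772043569/17379782769567790172972927968296006432665936992320 ≈ 5.33511. (The PNT-adjacent estimate ln(116) + γ ≈ 5.33081 matches within O(1/n).)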